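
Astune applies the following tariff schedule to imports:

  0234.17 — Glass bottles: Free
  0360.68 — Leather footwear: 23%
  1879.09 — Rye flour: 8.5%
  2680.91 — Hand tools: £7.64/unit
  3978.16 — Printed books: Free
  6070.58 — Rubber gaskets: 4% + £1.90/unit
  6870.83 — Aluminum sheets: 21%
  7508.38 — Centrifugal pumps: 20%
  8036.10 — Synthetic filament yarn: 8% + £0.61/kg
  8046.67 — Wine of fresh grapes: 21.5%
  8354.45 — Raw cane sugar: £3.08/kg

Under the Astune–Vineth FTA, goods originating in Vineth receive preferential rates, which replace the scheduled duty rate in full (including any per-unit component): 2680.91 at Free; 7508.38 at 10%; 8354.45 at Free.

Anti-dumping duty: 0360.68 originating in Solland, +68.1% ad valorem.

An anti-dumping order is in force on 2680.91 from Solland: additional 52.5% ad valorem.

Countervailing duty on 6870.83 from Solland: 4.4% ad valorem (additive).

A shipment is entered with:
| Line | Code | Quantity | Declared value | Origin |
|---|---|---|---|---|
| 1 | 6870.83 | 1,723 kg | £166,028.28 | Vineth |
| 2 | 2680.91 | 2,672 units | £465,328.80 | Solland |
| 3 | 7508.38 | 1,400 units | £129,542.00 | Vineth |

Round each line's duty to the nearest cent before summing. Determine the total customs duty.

£312,531.84

Line 1 (6870.83, Vineth, 1,723 kg, £166,028.28):
Base rate for 6870.83 is 21%.
Origin Vineth is the FTA partner but 6870.83 is not on the preference list; base rate stands.
The additional-duty order on 6870.83 targets Solland, not Vineth; it does not apply.
Duty = £166,028.28 × 21% = £34,865.94.
Line 2 (2680.91, Solland, 2,672 units, £465,328.80):
Base rate for 2680.91 is £7.64/unit.
2680.91 has an FTA preferential rate, but origin Solland is not Vineth; base rate stands.
Additional duty on 2680.91 from Solland: +52.5% ad valorem. Applied ad valorem rate = 52.5%.
Duty = £465,328.80 × 52.5% + 2,672 × £7.64 = £264,711.70.
Line 3 (7508.38, Vineth, 1,400 units, £129,542.00):
Base rate for 7508.38 is 20%.
Origin Vineth qualifies under the Astune–Vineth agreement and 7508.38 is covered: preferential rate 10% applies instead.
Duty = £129,542.00 × 10% = £12,954.20.
Total = £34,865.94 + £264,711.70 + £12,954.20 = £312,531.84.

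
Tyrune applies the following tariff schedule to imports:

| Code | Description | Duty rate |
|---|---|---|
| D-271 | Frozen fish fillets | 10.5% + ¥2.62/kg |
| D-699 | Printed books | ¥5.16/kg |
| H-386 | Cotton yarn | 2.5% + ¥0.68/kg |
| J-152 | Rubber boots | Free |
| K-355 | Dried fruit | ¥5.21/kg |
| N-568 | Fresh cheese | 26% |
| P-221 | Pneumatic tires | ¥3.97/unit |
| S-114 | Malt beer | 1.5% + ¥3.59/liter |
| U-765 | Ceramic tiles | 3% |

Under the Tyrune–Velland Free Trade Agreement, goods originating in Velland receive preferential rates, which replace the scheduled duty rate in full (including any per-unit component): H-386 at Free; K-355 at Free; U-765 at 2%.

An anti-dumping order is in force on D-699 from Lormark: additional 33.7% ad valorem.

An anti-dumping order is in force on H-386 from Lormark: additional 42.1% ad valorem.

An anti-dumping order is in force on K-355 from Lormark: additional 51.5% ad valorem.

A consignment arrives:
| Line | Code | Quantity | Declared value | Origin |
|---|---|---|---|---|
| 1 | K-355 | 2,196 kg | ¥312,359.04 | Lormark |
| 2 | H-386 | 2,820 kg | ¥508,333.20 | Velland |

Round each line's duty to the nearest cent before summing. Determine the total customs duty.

Line 1 (K-355, Lormark, 2,196 kg, ¥312,359.04):
Base rate for K-355 is ¥5.21/kg.
K-355 has an FTA preferential rate, but origin Lormark is not Velland; base rate stands.
Additional duty on K-355 from Lormark: +51.5% ad valorem. Applied ad valorem rate = 51.5%.
Duty = ¥312,359.04 × 51.5% + 2,196 × ¥5.21 = ¥172,306.07.
Line 2 (H-386, Velland, 2,820 kg, ¥508,333.20):
Base rate for H-386 is 2.5% + ¥0.68/kg.
Origin Velland qualifies under the Tyrune–Velland agreement and H-386 is covered: preferential rate Free applies instead.
The additional-duty order on H-386 targets Lormark, not Velland; it does not apply.
Duty = ¥508,333.20 × 0% = ¥0.00.
Total = ¥172,306.07 + ¥0.00 = ¥172,306.07.

¥172,306.07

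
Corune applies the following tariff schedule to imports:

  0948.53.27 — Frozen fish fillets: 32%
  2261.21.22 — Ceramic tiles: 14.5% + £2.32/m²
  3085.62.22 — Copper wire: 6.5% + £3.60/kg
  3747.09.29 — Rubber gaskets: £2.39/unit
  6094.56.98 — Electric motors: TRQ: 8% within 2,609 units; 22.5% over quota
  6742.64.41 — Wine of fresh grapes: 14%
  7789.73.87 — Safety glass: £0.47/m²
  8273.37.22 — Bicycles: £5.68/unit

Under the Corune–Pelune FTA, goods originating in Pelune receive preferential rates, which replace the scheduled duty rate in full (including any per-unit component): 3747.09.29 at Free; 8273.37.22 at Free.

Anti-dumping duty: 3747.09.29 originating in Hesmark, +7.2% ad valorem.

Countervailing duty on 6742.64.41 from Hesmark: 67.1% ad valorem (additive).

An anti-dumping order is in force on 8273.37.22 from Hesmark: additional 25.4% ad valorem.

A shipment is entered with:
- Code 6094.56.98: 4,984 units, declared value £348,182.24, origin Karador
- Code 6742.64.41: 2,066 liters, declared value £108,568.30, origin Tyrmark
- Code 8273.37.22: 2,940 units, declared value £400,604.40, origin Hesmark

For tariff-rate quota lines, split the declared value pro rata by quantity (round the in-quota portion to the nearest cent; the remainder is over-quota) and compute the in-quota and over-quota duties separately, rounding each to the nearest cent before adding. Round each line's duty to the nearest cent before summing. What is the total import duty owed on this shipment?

Line 1 (6094.56.98, Karador, 4,984 units, £348,182.24):
Code 6094.56.98 is under a tariff-rate quota (threshold 2,609 units). In-quota: 2,609 units at 8%; over-quota: 2,375 units at 22.5%.
Pro-rata value split: in-quota = £348,182.24 × 2,609/4,984 = £182,264.74; over-quota = £348,182.24 − £182,264.74 = £165,917.50.
In-quota duty = £182,264.74 × 8% = £14,581.18. Over-quota duty = £165,917.50 × 22.5% = £37,331.44.
Line duty = £14,581.18 + £37,331.44 = £51,912.62.
Line 2 (6742.64.41, Tyrmark, 2,066 liters, £108,568.30):
Base rate for 6742.64.41 is 14%.
The additional-duty order on 6742.64.41 targets Hesmark, not Tyrmark; it does not apply.
Duty = £108,568.30 × 14% = £15,199.56.
Line 3 (8273.37.22, Hesmark, 2,940 units, £400,604.40):
Base rate for 8273.37.22 is £5.68/unit.
8273.37.22 has an FTA preferential rate, but origin Hesmark is not Pelune; base rate stands.
Additional duty on 8273.37.22 from Hesmark: +25.4% ad valorem. Applied ad valorem rate = 25.4%.
Duty = £400,604.40 × 25.4% + 2,940 × £5.68 = £118,452.72.
Total = £51,912.62 + £15,199.56 + £118,452.72 = £185,564.90.

£185,564.90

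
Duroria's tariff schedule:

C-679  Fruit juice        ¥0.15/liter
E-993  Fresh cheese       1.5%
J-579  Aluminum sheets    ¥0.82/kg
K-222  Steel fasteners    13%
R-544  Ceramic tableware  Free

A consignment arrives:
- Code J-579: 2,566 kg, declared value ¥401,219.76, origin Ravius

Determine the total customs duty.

¥2,104.12

Line 1 (J-579, Ravius, 2,566 kg, ¥401,219.76):
Base rate for J-579 is ¥0.82/kg.
Duty = 2,566 × ¥0.82 = ¥2,104.12.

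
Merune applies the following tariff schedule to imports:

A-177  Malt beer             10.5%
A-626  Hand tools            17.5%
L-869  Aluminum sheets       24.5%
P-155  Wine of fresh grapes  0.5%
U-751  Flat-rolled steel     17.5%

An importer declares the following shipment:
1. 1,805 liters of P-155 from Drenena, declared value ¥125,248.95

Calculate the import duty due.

Line 1 (P-155, Drenena, 1,805 liters, ¥125,248.95):
Base rate for P-155 is 0.5%.
Duty = ¥125,248.95 × 0.5% = ¥626.24.

¥626.24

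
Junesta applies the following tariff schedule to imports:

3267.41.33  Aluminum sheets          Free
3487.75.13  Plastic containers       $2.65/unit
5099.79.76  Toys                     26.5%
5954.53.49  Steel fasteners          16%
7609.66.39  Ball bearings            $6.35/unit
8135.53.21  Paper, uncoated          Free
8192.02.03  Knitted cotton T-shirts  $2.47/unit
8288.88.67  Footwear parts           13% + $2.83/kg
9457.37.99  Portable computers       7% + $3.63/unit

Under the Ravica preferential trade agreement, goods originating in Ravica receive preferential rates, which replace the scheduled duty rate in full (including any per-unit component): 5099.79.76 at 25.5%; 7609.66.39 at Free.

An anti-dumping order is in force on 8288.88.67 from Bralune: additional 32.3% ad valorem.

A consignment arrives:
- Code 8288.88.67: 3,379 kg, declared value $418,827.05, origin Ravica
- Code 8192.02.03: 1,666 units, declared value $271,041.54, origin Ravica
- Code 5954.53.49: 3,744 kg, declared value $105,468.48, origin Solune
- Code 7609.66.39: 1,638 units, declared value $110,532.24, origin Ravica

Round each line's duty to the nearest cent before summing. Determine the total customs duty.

$85,000.07

Line 1 (8288.88.67, Ravica, 3,379 kg, $418,827.05):
Base rate for 8288.88.67 is 13% + $2.83/kg.
Origin Ravica is the FTA partner but 8288.88.67 is not on the preference list; base rate stands.
The additional-duty order on 8288.88.67 targets Bralune, not Ravica; it does not apply.
Duty = $418,827.05 × 13% + 3,379 × $2.83 = $64,010.09.
Line 2 (8192.02.03, Ravica, 1,666 units, $271,041.54):
Base rate for 8192.02.03 is $2.47/unit.
Origin Ravica is the FTA partner but 8192.02.03 is not on the preference list; base rate stands.
Duty = 1,666 × $2.47 = $4,115.02.
Line 3 (5954.53.49, Solune, 3,744 kg, $105,468.48):
Base rate for 5954.53.49 is 16%.
Duty = $105,468.48 × 16% = $16,874.96.
Line 4 (7609.66.39, Ravica, 1,638 units, $110,532.24):
Base rate for 7609.66.39 is $6.35/unit.
Origin Ravica qualifies under the Junesta–Ravica agreement and 7609.66.39 is covered: preferential rate Free applies instead.
Duty = $110,532.24 × 0% = $0.00.
Total = $64,010.09 + $4,115.02 + $16,874.96 + $0.00 = $85,000.07.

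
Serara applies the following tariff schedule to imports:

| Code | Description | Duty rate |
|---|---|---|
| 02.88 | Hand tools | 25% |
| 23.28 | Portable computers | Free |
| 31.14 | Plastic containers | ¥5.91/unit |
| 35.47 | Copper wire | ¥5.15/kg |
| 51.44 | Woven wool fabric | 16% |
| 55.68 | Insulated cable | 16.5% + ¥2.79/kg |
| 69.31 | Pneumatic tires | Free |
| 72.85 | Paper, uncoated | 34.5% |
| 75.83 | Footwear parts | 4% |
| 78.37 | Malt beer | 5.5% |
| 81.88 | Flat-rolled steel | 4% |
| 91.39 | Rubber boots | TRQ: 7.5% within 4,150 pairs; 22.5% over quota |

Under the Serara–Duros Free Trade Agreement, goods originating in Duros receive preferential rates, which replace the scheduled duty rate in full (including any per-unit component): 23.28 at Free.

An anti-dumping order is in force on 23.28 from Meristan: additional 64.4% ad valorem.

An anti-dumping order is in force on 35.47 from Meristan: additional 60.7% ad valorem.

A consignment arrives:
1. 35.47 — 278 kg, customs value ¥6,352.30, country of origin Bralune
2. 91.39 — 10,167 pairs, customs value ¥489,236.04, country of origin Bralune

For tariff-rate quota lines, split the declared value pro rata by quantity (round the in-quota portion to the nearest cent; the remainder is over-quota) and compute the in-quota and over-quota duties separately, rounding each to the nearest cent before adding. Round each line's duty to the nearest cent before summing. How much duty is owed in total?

¥81,555.11

Line 1 (35.47, Bralune, 278 kg, ¥6,352.30):
Base rate for 35.47 is ¥5.15/kg.
The additional-duty order on 35.47 targets Meristan, not Bralune; it does not apply.
Duty = 278 × ¥5.15 = ¥1,431.70.
Line 2 (91.39, Bralune, 10,167 pairs, ¥489,236.04):
Code 91.39 is under a tariff-rate quota (threshold 4,150 pairs). In-quota: 4,150 pairs at 7.5%; over-quota: 6,017 pairs at 22.5%.
Pro-rata value split: in-quota = ¥489,236.04 × 4,150/10,167 = ¥199,698.00; over-quota = ¥489,236.04 − ¥199,698.00 = ¥289,538.04.
In-quota duty = ¥199,698.00 × 7.5% = ¥14,977.35. Over-quota duty = ¥289,538.04 × 22.5% = ¥65,146.06.
Line duty = ¥14,977.35 + ¥65,146.06 = ¥80,123.41.
Total = ¥1,431.70 + ¥80,123.41 = ¥81,555.11.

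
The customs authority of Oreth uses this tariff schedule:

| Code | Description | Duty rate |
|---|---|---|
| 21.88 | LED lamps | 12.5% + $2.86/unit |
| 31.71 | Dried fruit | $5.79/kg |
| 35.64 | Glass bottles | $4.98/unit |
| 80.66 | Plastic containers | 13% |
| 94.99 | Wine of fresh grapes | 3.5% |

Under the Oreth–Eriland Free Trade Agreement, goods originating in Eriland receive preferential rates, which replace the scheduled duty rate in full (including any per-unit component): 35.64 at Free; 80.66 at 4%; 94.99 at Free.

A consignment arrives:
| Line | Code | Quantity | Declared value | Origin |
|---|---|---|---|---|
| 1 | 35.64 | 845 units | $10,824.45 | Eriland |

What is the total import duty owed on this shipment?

$0.00

Line 1 (35.64, Eriland, 845 units, $10,824.45):
Base rate for 35.64 is $4.98/unit.
Origin Eriland qualifies under the Oreth–Eriland agreement and 35.64 is covered: preferential rate Free applies instead.
Duty = $10,824.45 × 0% = $0.00.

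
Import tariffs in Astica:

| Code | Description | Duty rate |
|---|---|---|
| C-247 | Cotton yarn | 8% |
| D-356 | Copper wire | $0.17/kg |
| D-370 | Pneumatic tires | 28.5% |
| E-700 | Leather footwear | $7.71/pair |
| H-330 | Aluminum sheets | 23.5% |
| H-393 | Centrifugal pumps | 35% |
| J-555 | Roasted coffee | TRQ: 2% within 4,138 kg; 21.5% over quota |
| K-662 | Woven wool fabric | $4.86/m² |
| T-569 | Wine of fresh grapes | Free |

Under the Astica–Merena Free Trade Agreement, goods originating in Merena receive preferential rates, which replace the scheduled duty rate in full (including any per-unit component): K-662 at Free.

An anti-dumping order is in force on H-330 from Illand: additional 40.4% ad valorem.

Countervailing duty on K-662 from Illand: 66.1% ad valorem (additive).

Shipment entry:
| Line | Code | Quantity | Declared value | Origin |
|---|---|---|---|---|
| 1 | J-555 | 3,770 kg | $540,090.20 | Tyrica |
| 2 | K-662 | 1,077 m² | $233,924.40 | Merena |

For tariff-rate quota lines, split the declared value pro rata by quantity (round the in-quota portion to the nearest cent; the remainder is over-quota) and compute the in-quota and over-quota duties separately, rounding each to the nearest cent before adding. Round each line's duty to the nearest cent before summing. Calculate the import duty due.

Line 1 (J-555, Tyrica, 3,770 kg, $540,090.20):
Code J-555 is under a tariff-rate quota (threshold 4,138 kg). Quantity 3,770 kg is within the quota, so the in-quota rate 2% applies to the full value.
Duty = $540,090.20 × 2% = $10,801.80.
Line 2 (K-662, Merena, 1,077 m², $233,924.40):
Base rate for K-662 is $4.86/m².
Origin Merena qualifies under the Astica–Merena agreement and K-662 is covered: preferential rate Free applies instead.
The additional-duty order on K-662 targets Illand, not Merena; it does not apply.
Duty = $233,924.40 × 0% = $0.00.
Total = $10,801.80 + $0.00 = $10,801.80.

$10,801.80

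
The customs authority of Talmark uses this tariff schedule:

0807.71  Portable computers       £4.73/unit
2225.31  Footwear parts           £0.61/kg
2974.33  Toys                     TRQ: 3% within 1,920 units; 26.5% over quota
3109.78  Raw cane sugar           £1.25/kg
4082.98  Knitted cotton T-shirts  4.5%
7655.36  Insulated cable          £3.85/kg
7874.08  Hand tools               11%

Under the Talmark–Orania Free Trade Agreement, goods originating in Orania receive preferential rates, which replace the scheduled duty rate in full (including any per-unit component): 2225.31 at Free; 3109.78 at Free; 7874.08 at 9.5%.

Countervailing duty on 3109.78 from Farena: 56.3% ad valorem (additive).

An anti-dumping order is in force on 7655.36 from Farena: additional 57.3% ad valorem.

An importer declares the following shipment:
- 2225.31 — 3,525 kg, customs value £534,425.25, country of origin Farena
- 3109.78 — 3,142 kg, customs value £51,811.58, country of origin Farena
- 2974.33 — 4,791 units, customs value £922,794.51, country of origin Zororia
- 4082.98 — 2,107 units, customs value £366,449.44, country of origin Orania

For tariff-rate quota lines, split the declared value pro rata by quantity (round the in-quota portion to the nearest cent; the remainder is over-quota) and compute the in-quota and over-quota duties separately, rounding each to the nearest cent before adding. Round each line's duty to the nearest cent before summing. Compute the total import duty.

Line 1 (2225.31, Farena, 3,525 kg, £534,425.25):
Base rate for 2225.31 is £0.61/kg.
2225.31 has an FTA preferential rate, but origin Farena is not Orania; base rate stands.
Duty = 3,525 × £0.61 = £2,150.25.
Line 2 (3109.78, Farena, 3,142 kg, £51,811.58):
Base rate for 3109.78 is £1.25/kg.
3109.78 has an FTA preferential rate, but origin Farena is not Orania; base rate stands.
Additional duty on 3109.78 from Farena: +56.3% ad valorem. Applied ad valorem rate = 56.3%.
Duty = £51,811.58 × 56.3% + 3,142 × £1.25 = £33,097.42.
Line 3 (2974.33, Zororia, 4,791 units, £922,794.51):
Code 2974.33 is under a tariff-rate quota (threshold 1,920 units). In-quota: 1,920 units at 3%; over-quota: 2,871 units at 26.5%.
Pro-rata value split: in-quota = £922,794.51 × 1,920/4,791 = £369,811.20; over-quota = £922,794.51 − £369,811.20 = £552,983.31.
In-quota duty = £369,811.20 × 3% = £11,094.34. Over-quota duty = £552,983.31 × 26.5% = £146,540.58.
Line duty = £11,094.34 + £146,540.58 = £157,634.92.
Line 4 (4082.98, Orania, 2,107 units, £366,449.44):
Base rate for 4082.98 is 4.5%.
Origin Orania is the FTA partner but 4082.98 is not on the preference list; base rate stands.
Duty = £366,449.44 × 4.5% = £16,490.22.
Total = £2,150.25 + £33,097.42 + £157,634.92 + £16,490.22 = £209,372.81.

£209,372.81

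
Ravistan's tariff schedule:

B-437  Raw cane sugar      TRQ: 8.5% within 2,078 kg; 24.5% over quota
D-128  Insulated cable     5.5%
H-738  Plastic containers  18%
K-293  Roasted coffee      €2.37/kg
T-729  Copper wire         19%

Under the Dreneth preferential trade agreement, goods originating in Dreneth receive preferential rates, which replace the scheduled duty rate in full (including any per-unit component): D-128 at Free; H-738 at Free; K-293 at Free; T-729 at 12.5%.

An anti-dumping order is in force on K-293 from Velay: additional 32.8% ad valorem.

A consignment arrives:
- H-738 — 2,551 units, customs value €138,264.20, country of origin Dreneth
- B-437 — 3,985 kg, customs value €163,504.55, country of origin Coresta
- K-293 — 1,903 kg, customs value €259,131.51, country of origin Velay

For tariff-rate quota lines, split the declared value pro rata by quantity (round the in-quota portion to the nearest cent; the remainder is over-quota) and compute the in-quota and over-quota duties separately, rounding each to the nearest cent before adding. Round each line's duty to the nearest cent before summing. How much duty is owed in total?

€115,922.21

Line 1 (H-738, Dreneth, 2,551 units, €138,264.20):
Base rate for H-738 is 18%.
Origin Dreneth qualifies under the Ravistan–Dreneth agreement and H-738 is covered: preferential rate Free applies instead.
Duty = €138,264.20 × 0% = €0.00.
Line 2 (B-437, Coresta, 3,985 kg, €163,504.55):
Code B-437 is under a tariff-rate quota (threshold 2,078 kg). In-quota: 2,078 kg at 8.5%; over-quota: 1,907 kg at 24.5%.
Pro-rata value split: in-quota = €163,504.55 × 2,078/3,985 = €85,260.34; over-quota = €163,504.55 − €85,260.34 = €78,244.21.
In-quota duty = €85,260.34 × 8.5% = €7,247.13. Over-quota duty = €78,244.21 × 24.5% = €19,169.83.
Line duty = €7,247.13 + €19,169.83 = €26,416.96.
Line 3 (K-293, Velay, 1,903 kg, €259,131.51):
Base rate for K-293 is €2.37/kg.
K-293 has an FTA preferential rate, but origin Velay is not Dreneth; base rate stands.
Additional duty on K-293 from Velay: +32.8% ad valorem. Applied ad valorem rate = 32.8%.
Duty = €259,131.51 × 32.8% + 1,903 × €2.37 = €89,505.25.
Total = €0.00 + €26,416.96 + €89,505.25 = €115,922.21.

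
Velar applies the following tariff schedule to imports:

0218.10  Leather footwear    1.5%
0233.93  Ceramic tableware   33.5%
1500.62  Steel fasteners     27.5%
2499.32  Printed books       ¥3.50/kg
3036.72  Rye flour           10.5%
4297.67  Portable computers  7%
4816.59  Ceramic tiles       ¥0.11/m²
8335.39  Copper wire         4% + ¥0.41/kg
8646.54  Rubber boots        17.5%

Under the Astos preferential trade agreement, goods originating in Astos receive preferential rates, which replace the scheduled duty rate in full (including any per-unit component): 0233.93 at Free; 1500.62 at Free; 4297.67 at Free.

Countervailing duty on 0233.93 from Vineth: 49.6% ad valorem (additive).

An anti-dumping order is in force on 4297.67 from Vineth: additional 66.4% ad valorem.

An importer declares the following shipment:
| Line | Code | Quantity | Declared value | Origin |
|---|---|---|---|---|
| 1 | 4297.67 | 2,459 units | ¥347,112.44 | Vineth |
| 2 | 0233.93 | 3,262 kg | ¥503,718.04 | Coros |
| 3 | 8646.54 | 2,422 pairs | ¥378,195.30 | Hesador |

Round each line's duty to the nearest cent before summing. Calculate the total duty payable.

Line 1 (4297.67, Vineth, 2,459 units, ¥347,112.44):
Base rate for 4297.67 is 7%.
4297.67 has an FTA preferential rate, but origin Vineth is not Astos; base rate stands.
Additional duty on 4297.67 from Vineth: +66.4%. Applied ad valorem rate: 7% + 66.4% = 73.4%.
Duty = ¥347,112.44 × 73.4% = ¥254,780.53.
Line 2 (0233.93, Coros, 3,262 kg, ¥503,718.04):
Base rate for 0233.93 is 33.5%.
0233.93 has an FTA preferential rate, but origin Coros is not Astos; base rate stands.
The additional-duty order on 0233.93 targets Vineth, not Coros; it does not apply.
Duty = ¥503,718.04 × 33.5% = ¥168,745.54.
Line 3 (8646.54, Hesador, 2,422 pairs, ¥378,195.30):
Base rate for 8646.54 is 17.5%.
Duty = ¥378,195.30 × 17.5% = ¥66,184.18.
Total = ¥254,780.53 + ¥168,745.54 + ¥66,184.18 = ¥489,710.25.

¥489,710.25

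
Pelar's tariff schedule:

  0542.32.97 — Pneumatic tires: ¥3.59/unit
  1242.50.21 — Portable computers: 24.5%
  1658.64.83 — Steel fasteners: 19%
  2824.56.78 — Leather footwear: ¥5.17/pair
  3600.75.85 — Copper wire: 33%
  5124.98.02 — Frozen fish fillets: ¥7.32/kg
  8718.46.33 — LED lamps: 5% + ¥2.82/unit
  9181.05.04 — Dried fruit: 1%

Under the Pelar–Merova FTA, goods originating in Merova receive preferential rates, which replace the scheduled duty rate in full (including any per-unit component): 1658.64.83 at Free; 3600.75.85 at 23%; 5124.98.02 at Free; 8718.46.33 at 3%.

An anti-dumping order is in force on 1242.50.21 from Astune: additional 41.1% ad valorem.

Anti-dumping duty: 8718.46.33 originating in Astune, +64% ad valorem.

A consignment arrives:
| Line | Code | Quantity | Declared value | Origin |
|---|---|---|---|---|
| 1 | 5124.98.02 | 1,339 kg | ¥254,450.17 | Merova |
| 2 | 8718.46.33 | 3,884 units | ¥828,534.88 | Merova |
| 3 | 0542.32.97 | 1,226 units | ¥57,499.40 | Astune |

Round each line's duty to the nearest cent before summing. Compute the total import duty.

Line 1 (5124.98.02, Merova, 1,339 kg, ¥254,450.17):
Base rate for 5124.98.02 is ¥7.32/kg.
Origin Merova qualifies under the Pelar–Merova agreement and 5124.98.02 is covered: preferential rate Free applies instead.
Duty = ¥254,450.17 × 0% = ¥0.00.
Line 2 (8718.46.33, Merova, 3,884 units, ¥828,534.88):
Base rate for 8718.46.33 is 5% + ¥2.82/unit.
Origin Merova qualifies under the Pelar–Merova agreement and 8718.46.33 is covered: preferential rate 3% applies instead.
The additional-duty order on 8718.46.33 targets Astune, not Merova; it does not apply.
Duty = ¥828,534.88 × 3% = ¥24,856.05.
Line 3 (0542.32.97, Astune, 1,226 units, ¥57,499.40):
Base rate for 0542.32.97 is ¥3.59/unit.
Duty = 1,226 × ¥3.59 = ¥4,401.34.
Total = ¥0.00 + ¥24,856.05 + ¥4,401.34 = ¥29,257.39.

¥29,257.39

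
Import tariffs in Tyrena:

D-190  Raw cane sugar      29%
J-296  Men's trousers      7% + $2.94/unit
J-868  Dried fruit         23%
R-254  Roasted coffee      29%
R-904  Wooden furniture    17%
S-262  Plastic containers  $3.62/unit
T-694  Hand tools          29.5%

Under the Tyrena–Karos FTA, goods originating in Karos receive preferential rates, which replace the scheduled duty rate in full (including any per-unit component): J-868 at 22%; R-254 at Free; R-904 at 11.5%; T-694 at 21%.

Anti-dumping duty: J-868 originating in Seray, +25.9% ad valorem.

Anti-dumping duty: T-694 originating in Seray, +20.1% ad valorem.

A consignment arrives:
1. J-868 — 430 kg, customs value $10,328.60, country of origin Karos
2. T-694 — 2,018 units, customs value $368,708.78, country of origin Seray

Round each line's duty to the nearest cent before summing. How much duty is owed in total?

Line 1 (J-868, Karos, 430 kg, $10,328.60):
Base rate for J-868 is 23%.
Origin Karos qualifies under the Tyrena–Karos agreement and J-868 is covered: preferential rate 22% applies instead.
The additional-duty order on J-868 targets Seray, not Karos; it does not apply.
Duty = $10,328.60 × 22% = $2,272.29.
Line 2 (T-694, Seray, 2,018 units, $368,708.78):
Base rate for T-694 is 29.5%.
T-694 has an FTA preferential rate, but origin Seray is not Karos; base rate stands.
Additional duty on T-694 from Seray: +20.1%. Applied ad valorem rate: 29.5% + 20.1% = 49.6%.
Duty = $368,708.78 × 49.6% = $182,879.55.
Total = $2,272.29 + $182,879.55 = $185,151.84.

$185,151.84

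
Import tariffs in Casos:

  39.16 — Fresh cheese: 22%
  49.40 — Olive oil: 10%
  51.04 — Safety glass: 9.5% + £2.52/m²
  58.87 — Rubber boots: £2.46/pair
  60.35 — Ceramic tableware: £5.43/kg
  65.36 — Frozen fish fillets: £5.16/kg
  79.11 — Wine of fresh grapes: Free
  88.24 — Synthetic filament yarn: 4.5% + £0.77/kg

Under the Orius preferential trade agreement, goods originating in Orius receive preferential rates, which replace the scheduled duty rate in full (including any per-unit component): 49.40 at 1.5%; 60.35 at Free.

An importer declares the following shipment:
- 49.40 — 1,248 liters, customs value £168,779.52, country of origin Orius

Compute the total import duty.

Line 1 (49.40, Orius, 1,248 liters, £168,779.52):
Base rate for 49.40 is 10%.
Origin Orius qualifies under the Casos–Orius agreement and 49.40 is covered: preferential rate 1.5% applies instead.
Duty = £168,779.52 × 1.5% = £2,531.69.

£2,531.69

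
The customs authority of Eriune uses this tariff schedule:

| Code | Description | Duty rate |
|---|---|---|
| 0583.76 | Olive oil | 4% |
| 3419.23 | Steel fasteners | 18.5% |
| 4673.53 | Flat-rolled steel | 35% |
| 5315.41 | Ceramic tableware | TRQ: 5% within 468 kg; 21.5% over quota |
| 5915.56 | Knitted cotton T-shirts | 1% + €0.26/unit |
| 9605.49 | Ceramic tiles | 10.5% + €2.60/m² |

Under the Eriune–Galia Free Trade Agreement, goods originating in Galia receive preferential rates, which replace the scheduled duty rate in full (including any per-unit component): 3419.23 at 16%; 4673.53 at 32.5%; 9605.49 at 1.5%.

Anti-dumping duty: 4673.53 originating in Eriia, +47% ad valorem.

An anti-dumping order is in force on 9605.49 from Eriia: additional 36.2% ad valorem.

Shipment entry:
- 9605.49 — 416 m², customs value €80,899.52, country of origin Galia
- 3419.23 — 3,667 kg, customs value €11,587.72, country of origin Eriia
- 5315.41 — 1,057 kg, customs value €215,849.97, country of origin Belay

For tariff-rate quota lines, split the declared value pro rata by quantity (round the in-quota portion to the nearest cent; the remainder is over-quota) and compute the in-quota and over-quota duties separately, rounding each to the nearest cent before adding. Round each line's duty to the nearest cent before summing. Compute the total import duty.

Line 1 (9605.49, Galia, 416 m², €80,899.52):
Base rate for 9605.49 is 10.5% + €2.60/m².
Origin Galia qualifies under the Eriune–Galia agreement and 9605.49 is covered: preferential rate 1.5% applies instead.
The additional-duty order on 9605.49 targets Eriia, not Galia; it does not apply.
Duty = €80,899.52 × 1.5% = €1,213.49.
Line 2 (3419.23, Eriia, 3,667 kg, €11,587.72):
Base rate for 3419.23 is 18.5%.
3419.23 has an FTA preferential rate, but origin Eriia is not Galia; base rate stands.
Duty = €11,587.72 × 18.5% = €2,143.73.
Line 3 (5315.41, Belay, 1,057 kg, €215,849.97):
Code 5315.41 is under a tariff-rate quota (threshold 468 kg). In-quota: 468 kg at 5%; over-quota: 589 kg at 21.5%.
Pro-rata value split: in-quota = €215,849.97 × 468/1,057 = €95,570.28; over-quota = €215,849.97 − €95,570.28 = €120,279.69.
In-quota duty = €95,570.28 × 5% = €4,778.51. Over-quota duty = €120,279.69 × 21.5% = €25,860.13.
Line duty = €4,778.51 + €25,860.13 = €30,638.64.
Total = €1,213.49 + €2,143.73 + €30,638.64 = €33,995.86.

€33,995.86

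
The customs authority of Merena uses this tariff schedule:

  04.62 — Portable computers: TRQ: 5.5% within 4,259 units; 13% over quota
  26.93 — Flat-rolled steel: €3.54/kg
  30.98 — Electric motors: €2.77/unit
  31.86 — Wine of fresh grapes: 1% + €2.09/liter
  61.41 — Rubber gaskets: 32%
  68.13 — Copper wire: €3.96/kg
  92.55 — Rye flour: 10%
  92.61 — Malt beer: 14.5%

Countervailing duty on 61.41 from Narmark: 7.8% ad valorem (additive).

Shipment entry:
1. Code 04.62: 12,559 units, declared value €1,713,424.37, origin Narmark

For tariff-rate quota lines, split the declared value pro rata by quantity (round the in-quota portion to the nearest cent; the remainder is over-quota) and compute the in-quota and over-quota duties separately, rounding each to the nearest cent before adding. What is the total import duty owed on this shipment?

€179,166.02

Line 1 (04.62, Narmark, 12,559 units, €1,713,424.37):
Code 04.62 is under a tariff-rate quota (threshold 4,259 units). In-quota: 4,259 units at 5.5%; over-quota: 8,300 units at 13%.
Pro-rata value split: in-quota = €1,713,424.37 × 4,259/12,559 = €581,055.37; over-quota = €1,713,424.37 − €581,055.37 = €1,132,369.00.
In-quota duty = €581,055.37 × 5.5% = €31,958.05. Over-quota duty = €1,132,369.00 × 13% = €147,207.97.
Line duty = €31,958.05 + €147,207.97 = €179,166.02.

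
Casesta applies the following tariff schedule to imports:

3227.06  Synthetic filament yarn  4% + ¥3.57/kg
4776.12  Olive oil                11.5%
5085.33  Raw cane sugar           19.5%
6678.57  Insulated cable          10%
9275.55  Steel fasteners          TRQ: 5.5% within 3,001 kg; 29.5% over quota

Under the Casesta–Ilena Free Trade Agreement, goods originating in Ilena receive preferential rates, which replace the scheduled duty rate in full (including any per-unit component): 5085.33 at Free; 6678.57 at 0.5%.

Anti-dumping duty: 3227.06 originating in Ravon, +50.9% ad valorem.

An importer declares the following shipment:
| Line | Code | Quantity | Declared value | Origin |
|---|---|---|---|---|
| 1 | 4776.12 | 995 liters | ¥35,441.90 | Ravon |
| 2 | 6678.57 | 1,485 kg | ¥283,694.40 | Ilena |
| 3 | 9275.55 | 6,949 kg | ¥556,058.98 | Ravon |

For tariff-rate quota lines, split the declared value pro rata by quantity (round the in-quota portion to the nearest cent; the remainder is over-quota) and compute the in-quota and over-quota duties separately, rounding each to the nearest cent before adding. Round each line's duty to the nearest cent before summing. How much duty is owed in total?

Line 1 (4776.12, Ravon, 995 liters, ¥35,441.90):
Base rate for 4776.12 is 11.5%.
Duty = ¥35,441.90 × 11.5% = ¥4,075.82.
Line 2 (6678.57, Ilena, 1,485 kg, ¥283,694.40):
Base rate for 6678.57 is 10%.
Origin Ilena qualifies under the Casesta–Ilena agreement and 6678.57 is covered: preferential rate 0.5% applies instead.
Duty = ¥283,694.40 × 0.5% = ¥1,418.47.
Line 3 (9275.55, Ravon, 6,949 kg, ¥556,058.98):
Code 9275.55 is under a tariff-rate quota (threshold 3,001 kg). In-quota: 3,001 kg at 5.5%; over-quota: 3,948 kg at 29.5%.
Pro-rata value split: in-quota = ¥556,058.98 × 3,001/6,949 = ¥240,140.02; over-quota = ¥556,058.98 − ¥240,140.02 = ¥315,918.96.
In-quota duty = ¥240,140.02 × 5.5% = ¥13,207.70. Over-quota duty = ¥315,918.96 × 29.5% = ¥93,196.09.
Line duty = ¥13,207.70 + ¥93,196.09 = ¥106,403.79.
Total = ¥4,075.82 + ¥1,418.47 + ¥106,403.79 = ¥111,898.08.

¥111,898.08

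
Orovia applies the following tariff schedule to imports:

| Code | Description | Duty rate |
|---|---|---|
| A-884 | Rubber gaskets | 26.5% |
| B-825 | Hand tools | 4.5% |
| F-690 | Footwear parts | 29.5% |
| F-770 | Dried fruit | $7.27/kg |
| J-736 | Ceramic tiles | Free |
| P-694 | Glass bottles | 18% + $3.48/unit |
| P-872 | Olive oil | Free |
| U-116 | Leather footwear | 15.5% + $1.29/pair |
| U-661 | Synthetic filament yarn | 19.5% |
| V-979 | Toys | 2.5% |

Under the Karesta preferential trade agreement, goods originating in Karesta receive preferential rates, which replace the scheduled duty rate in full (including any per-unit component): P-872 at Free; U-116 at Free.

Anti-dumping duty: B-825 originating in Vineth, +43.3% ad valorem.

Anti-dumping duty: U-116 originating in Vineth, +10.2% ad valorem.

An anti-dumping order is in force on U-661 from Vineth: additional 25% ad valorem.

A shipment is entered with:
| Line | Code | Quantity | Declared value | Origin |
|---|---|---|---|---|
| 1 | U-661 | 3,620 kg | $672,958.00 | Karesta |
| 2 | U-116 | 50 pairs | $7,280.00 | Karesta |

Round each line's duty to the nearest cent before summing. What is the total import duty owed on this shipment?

Line 1 (U-661, Karesta, 3,620 kg, $672,958.00):
Base rate for U-661 is 19.5%.
Origin Karesta is the FTA partner but U-661 is not on the preference list; base rate stands.
The additional-duty order on U-661 targets Vineth, not Karesta; it does not apply.
Duty = $672,958.00 × 19.5% = $131,226.81.
Line 2 (U-116, Karesta, 50 pairs, $7,280.00):
Base rate for U-116 is 15.5% + $1.29/pair.
Origin Karesta qualifies under the Orovia–Karesta agreement and U-116 is covered: preferential rate Free applies instead.
The additional-duty order on U-116 targets Vineth, not Karesta; it does not apply.
Duty = $7,280.00 × 0% = $0.00.
Total = $131,226.81 + $0.00 = $131,226.81.

$131,226.81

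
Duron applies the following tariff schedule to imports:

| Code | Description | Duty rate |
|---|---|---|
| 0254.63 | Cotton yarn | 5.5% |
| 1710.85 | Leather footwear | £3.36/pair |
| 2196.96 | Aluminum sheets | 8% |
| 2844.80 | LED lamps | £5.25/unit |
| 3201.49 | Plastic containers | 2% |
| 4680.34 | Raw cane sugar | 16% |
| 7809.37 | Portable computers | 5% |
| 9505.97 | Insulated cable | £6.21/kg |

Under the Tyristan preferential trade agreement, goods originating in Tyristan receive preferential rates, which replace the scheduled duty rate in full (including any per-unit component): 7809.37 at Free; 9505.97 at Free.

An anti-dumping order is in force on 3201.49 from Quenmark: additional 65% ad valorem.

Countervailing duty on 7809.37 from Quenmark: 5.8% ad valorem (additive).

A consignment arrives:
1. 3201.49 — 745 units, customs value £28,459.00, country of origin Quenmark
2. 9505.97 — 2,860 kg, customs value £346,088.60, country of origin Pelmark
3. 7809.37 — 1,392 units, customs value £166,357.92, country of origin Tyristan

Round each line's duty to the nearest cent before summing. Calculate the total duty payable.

£36,828.13

Line 1 (3201.49, Quenmark, 745 units, £28,459.00):
Base rate for 3201.49 is 2%.
Additional duty on 3201.49 from Quenmark: +65%. Applied ad valorem rate: 2% + 65% = 67%.
Duty = £28,459.00 × 67% = £19,067.53.
Line 2 (9505.97, Pelmark, 2,860 kg, £346,088.60):
Base rate for 9505.97 is £6.21/kg.
9505.97 has an FTA preferential rate, but origin Pelmark is not Tyristan; base rate stands.
Duty = 2,860 × £6.21 = £17,760.60.
Line 3 (7809.37, Tyristan, 1,392 units, £166,357.92):
Base rate for 7809.37 is 5%.
Origin Tyristan qualifies under the Duron–Tyristan agreement and 7809.37 is covered: preferential rate Free applies instead.
The additional-duty order on 7809.37 targets Quenmark, not Tyristan; it does not apply.
Duty = £166,357.92 × 0% = £0.00.
Total = £19,067.53 + £17,760.60 + £0.00 = £36,828.13.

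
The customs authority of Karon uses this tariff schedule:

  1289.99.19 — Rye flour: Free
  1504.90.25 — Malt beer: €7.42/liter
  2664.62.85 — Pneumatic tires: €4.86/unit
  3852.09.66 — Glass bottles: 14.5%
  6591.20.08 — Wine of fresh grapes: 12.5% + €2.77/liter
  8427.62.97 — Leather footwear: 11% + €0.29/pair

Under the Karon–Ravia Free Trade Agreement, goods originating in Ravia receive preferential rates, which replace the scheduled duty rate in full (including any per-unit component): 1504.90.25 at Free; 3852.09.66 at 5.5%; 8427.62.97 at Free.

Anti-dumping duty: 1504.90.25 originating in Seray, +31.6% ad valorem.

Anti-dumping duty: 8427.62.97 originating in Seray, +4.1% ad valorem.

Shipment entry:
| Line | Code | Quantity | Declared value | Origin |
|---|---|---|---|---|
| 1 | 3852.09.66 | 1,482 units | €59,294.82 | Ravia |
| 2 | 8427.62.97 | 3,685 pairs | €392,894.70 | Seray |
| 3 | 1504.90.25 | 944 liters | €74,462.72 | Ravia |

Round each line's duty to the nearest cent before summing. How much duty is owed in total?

Line 1 (3852.09.66, Ravia, 1,482 units, €59,294.82):
Base rate for 3852.09.66 is 14.5%.
Origin Ravia qualifies under the Karon–Ravia agreement and 3852.09.66 is covered: preferential rate 5.5% applies instead.
Duty = €59,294.82 × 5.5% = €3,261.22.
Line 2 (8427.62.97, Seray, 3,685 pairs, €392,894.70):
Base rate for 8427.62.97 is 11% + €0.29/pair.
8427.62.97 has an FTA preferential rate, but origin Seray is not Ravia; base rate stands.
Additional duty on 8427.62.97 from Seray: +4.1%. Applied ad valorem rate: 11% + 4.1% = 15.1%.
Duty = €392,894.70 × 15.1% + 3,685 × €0.29 = €60,395.75.
Line 3 (1504.90.25, Ravia, 944 liters, €74,462.72):
Base rate for 1504.90.25 is €7.42/liter.
Origin Ravia qualifies under the Karon–Ravia agreement and 1504.90.25 is covered: preferential rate Free applies instead.
The additional-duty order on 1504.90.25 targets Seray, not Ravia; it does not apply.
Duty = €74,462.72 × 0% = €0.00.
Total = €3,261.22 + €60,395.75 + €0.00 = €63,656.97.

€63,656.97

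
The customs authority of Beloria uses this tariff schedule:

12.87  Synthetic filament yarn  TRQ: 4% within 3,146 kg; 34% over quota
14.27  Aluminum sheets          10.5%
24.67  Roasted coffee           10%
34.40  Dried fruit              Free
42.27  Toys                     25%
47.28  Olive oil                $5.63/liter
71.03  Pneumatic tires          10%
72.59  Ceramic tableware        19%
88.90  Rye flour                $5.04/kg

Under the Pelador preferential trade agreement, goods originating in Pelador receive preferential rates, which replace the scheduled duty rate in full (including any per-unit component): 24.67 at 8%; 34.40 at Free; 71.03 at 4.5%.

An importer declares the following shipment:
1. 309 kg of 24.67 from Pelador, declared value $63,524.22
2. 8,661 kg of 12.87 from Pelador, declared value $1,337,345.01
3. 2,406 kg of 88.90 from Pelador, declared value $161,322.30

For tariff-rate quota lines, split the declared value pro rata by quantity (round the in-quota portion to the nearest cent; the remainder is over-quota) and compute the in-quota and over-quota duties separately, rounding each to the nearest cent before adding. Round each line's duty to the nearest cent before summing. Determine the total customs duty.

$326,173.32

Line 1 (24.67, Pelador, 309 kg, $63,524.22):
Base rate for 24.67 is 10%.
Origin Pelador qualifies under the Beloria–Pelador agreement and 24.67 is covered: preferential rate 8% applies instead.
Duty = $63,524.22 × 8% = $5,081.94.
Line 2 (12.87, Pelador, 8,661 kg, $1,337,345.01):
Code 12.87 is under a tariff-rate quota (threshold 3,146 kg). In-quota: 3,146 kg at 4%; over-quota: 5,515 kg at 34%.
Pro-rata value split: in-quota = $1,337,345.01 × 3,146/8,661 = $485,773.86; over-quota = $1,337,345.01 − $485,773.86 = $851,571.15.
In-quota duty = $485,773.86 × 4% = $19,430.95. Over-quota duty = $851,571.15 × 34% = $289,534.19.
Line duty = $19,430.95 + $289,534.19 = $308,965.14.
Line 3 (88.90, Pelador, 2,406 kg, $161,322.30):
Base rate for 88.90 is $5.04/kg.
Origin Pelador is the FTA partner but 88.90 is not on the preference list; base rate stands.
Duty = 2,406 × $5.04 = $12,126.24.
Total = $5,081.94 + $308,965.14 + $12,126.24 = $326,173.32.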